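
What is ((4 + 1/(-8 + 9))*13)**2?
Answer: 4225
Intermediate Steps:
((4 + 1/(-8 + 9))*13)**2 = ((4 + 1/1)*13)**2 = ((4 + 1)*13)**2 = (5*13)**2 = 65**2 = 4225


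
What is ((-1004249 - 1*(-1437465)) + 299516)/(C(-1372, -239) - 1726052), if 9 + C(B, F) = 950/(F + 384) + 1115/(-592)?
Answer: -12579542976/29632935103 ≈ -0.42451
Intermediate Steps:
C(B, F) = -6443/592 + 950/(384 + F) (C(B, F) = -9 + (950/(F + 384) + 1115/(-592)) = -9 + (950/(384 + F) + 1115*(-1/592)) = -9 + (950/(384 + F) - 1115/592) = -9 + (-1115/592 + 950/(384 + F)) = -6443/592 + 950/(384 + F))
((-1004249 - 1*(-1437465)) + 299516)/(C(-1372, -239) - 1726052) = ((-1004249 - 1*(-1437465)) + 299516)/((-1911712 - 6443*(-239))/(592*(384 - 239)) - 1726052) = ((-1004249 + 1437465) + 299516)/((1/592)*(-1911712 + 1539877)/145 - 1726052) = (433216 + 299516)/((1/592)*(1/145)*(-371835) - 1726052) = 732732/(-74367/17168 - 1726052) = 732732/(-29632935103/17168) = 732732*(-17168/29632935103) = -12579542976/29632935103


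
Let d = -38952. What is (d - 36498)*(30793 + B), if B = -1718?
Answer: -2193708750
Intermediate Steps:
(d - 36498)*(30793 + B) = (-38952 - 36498)*(30793 - 1718) = -75450*29075 = -2193708750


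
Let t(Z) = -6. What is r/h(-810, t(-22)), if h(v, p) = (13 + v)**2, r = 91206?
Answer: 91206/635209 ≈ 0.14358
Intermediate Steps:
r/h(-810, t(-22)) = 91206/((13 - 810)**2) = 91206/((-797)**2) = 91206/635209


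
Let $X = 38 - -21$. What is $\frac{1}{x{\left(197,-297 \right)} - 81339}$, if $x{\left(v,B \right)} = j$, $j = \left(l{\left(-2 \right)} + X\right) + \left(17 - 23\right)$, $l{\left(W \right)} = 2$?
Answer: $- \frac{1}{81284} \approx -1.2303 \cdot 10^{-5}$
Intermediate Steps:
$X = 59$ ($X = 38 + 21 = 59$)
$j = 55$ ($j = \left(2 + 59\right) + \left(17 - 23\right) = 61 - 6 = 55$)
$x{\left(v,B \right)} = 55$
$\frac{1}{x{\left(197,-297 \right)} - 81339} = \frac{1}{55 - 81339} = \frac{1}{-81284} = - \frac{1}{81284}$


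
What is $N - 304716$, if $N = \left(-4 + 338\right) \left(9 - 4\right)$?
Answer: $-303046$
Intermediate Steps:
$N = 1670$ ($N = 334 \left(9 - 4\right) = 334 \cdot 5 = 1670$)
$N - 304716 = 1670 - 304716 = -303046$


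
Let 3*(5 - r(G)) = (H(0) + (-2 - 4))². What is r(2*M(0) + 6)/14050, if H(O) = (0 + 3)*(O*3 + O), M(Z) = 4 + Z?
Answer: -7/14050 ≈ -0.00049822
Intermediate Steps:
H(O) = 12*O (H(O) = 3*(3*O + O) = 3*(4*O) = 12*O)
r(G) = -7 (r(G) = 5 - (12*0 + (-2 - 4))²/3 = 5 - (0 - 6)²/3 = 5 - ⅓*(-6)² = 5 - ⅓*36 = 5 - 12 = -7)
r(2*M(0) + 6)/14050 = -7/14050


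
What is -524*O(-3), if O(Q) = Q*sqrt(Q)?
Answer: 1572*I*sqrt(3) ≈ 2722.8*I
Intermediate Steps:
O(Q) = Q**(3/2)
-524*O(-3) = -(-1572)*I*sqrt(3) = 1572*I*sqrt(3)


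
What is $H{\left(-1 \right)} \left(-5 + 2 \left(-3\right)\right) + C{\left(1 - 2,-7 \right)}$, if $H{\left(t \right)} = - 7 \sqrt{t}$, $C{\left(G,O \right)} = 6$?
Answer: $6 + 77 i \approx 6.0 + 77.0 i$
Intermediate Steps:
$H{\left(-1 \right)} \left(-5 + 2 \left(-3\right)\right) + C{\left(1 - 2,-7 \right)} = - 7 \sqrt{-1} \left(-5 + 2 \left(-3\right)\right) + 6 = - 7 i \left(-5 - 6\right) + 6 = - 7 i \left(-11\right) + 6 = 77 i + 6 = 6 + 77 i$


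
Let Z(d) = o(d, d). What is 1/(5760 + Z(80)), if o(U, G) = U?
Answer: 1/5840 ≈ 0.00017123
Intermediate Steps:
Z(d) = d
1/(5760 + Z(80)) = 1/(5760 + 80) = 1/5840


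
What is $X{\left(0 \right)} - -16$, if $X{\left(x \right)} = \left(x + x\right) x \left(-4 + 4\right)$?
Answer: $16$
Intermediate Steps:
$X{\left(x \right)} = 0$ ($X{\left(x \right)} = 2 x x 0 = 2 x^{2} \cdot 0 = 0$)
$X{\left(0 \right)} - -16 = 0 - -16 = 0 + 16 = 16$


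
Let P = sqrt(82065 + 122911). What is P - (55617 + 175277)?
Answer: -230894 + 4*sqrt(12811) ≈ -2.3044e+5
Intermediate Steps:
P = 4*sqrt(12811) (P = sqrt(204976) = 4*sqrt(12811) ≈ 452.74)
P - (55617 + 175277) = 4*sqrt(12811) - (55617 + 175277) = 4*sqrt(12811) - 1*230894 = 4*sqrt(12811) - 230894 = -230894 + 4*sqrt(12811)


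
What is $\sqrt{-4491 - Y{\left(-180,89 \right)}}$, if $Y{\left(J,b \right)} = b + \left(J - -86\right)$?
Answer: $i \sqrt{4486} \approx 66.978 i$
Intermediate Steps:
$Y{\left(J,b \right)} = 86 + J + b$ ($Y{\left(J,b \right)} = b + \left(J + 86\right) = b + \left(86 + J\right) = 86 + J + b$)
$\sqrt{-4491 - Y{\left(-180,89 \right)}} = \sqrt{-4491 - \left(86 - 180 + 89\right)} = \sqrt{-4491 - -5} = \sqrt{-4491 + 5} = \sqrt{-4486} = i \sqrt{4486}$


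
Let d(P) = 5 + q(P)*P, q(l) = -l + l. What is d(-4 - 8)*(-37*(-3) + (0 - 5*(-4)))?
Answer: 655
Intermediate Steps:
q(l) = 0
d(P) = 5 (d(P) = 5 + 0*P = 5 + 0 = 5)
d(-4 - 8)*(-37*(-3) + (0 - 5*(-4))) = 5*(-37*(-3) + (0 - 5*(-4))) = 5*(111 + (0 + 20)) = 5*(111 + 20) = 5*131 = 655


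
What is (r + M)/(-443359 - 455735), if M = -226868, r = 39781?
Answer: 187087/899094 ≈ 0.20808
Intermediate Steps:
(r + M)/(-443359 - 455735) = (39781 - 226868)/(-443359 - 455735) = -187087/(-899094) = -187087*(-1/899094) = 187087/899094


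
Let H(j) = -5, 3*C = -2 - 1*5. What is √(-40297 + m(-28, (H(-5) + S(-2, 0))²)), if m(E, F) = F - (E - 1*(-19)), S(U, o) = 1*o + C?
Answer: 2*I*√90527/3 ≈ 200.58*I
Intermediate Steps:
C = -7/3 (C = (-2 - 1*5)/3 = (-2 - 5)/3 = (⅓)*(-7) = -7/3 ≈ -2.3333)
S(U, o) = -7/3 + o (S(U, o) = 1*o - 7/3 = o - 7/3 = -7/3 + o)
m(E, F) = -19 + F - E (m(E, F) = F - (E + 19) = F - (19 + E) = F + (-19 - E) = -19 + F - E)
√(-40297 + m(-28, (H(-5) + S(-2, 0))²)) = √(-40297 + (-19 + (-5 + (-7/3 + 0))² - 1*(-28))) = √(-40297 + (-19 + (-5 - 7/3)² + 28)) = √(-40297 + (-19 + (-22/3)² + 28)) = √(-40297 + (-19 + 484/9 + 28)) = √(-40297 + 565/9) = √(-362108/9) = 2*I*√90527/3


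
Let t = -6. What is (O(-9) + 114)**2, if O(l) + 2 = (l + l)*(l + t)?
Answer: 145924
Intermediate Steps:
O(l) = -2 + 2*l*(-6 + l) (O(l) = -2 + (l + l)*(l - 6) = -2 + (2*l)*(-6 + l) = -2 + 2*l*(-6 + l))
(O(-9) + 114)**2 = ((-2 - 12*(-9) + 2*(-9)**2) + 114)**2 = ((-2 + 108 + 2*81) + 114)**2 = ((-2 + 108 + 162) + 114)**2 = (268 + 114)**2 = 382**2 = 145924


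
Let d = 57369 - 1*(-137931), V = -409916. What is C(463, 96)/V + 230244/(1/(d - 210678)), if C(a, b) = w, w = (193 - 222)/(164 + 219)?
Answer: -555880990040472067/156997828 ≈ -3.5407e+9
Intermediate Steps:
d = 195300 (d = 57369 + 137931 = 195300)
w = -29/383 ≈ -0.075718
C(a, b) = -29/383
C(463, 96)/V + 230244/(1/(d - 210678)) = -29/383/(-409916) + 230244/(1/(195300 - 210678)) = -29/383*(-1/409916) + 230244/(1/(-15378)) = 29/156997828 + 230244/(-1/15378) = 29/156997828 + 230244*(-15378) = 29/156997828 - 3540692232 = -555880990040472067/156997828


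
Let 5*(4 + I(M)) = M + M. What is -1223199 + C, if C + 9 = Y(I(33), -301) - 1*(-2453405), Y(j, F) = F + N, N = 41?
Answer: 1229937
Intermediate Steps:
I(M) = -4 + 2*M/5 (I(M) = -4 + (M + M)/5 = -4 + (2*M)/5 = -4 + 2*M/5)
Y(j, F) = 41 + F (Y(j, F) = F + 41 = 41 + F)
C = 2453136 (C = -9 + ((41 - 301) - 1*(-2453405)) = -9 + (-260 + 2453405) = -9 + 2453145 = 2453136)
-1223199 + C = -1223199 + 2453136 = 1229937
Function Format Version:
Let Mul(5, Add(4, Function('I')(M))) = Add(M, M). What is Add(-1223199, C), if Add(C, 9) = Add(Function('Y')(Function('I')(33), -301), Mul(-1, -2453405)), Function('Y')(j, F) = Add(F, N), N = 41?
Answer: 1229937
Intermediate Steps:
Function('I')(M) = Add(-4, Mul(Rational(2, 5), M)) (Function('I')(M) = Add(-4, Mul(Rational(1, 5), Add(M, M))) = Add(-4, Mul(Rational(1, 5), Mul(2, M))) = Add(-4, Mul(Rational(2, 5), M)))
Function('Y')(j, F) = Add(41, F) (Function('Y')(j, F) = Add(F, 41) = Add(41, F))
C = 2453136 (C = Add(-9, Add(Add(41, -301), Mul(-1, -2453405))) = Add(-9, Add(-260, 2453405)) = Add(-9, 2453145) = 2453136)
Add(-1223199, C) = Add(-1223199, 2453136) = 1229937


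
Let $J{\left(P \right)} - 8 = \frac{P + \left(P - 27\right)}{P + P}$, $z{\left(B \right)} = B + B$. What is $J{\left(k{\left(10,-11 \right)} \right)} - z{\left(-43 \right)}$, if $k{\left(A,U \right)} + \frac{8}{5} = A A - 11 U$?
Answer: $\frac{208295}{2194} \approx 94.938$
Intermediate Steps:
$z{\left(B \right)} = 2 B$
$k{\left(A,U \right)} = - \frac{8}{5} + A^{2} - 11 U$ ($k{\left(A,U \right)} = - \frac{8}{5} + \left(A A - 11 U\right) = - \frac{8}{5} + \left(A^{2} - 11 U\right) = - \frac{8}{5} + A^{2} - 11 U$)
$J{\left(P \right)} = 8 + \frac{-27 + 2 P}{2 P}$ ($J{\left(P \right)} = 8 + \frac{P + \left(P - 27\right)}{P + P} = 8 + \frac{P + \left(P - 27\right)}{2 P} = 8 + \left(P + \left(-27 + P\right)\right) \frac{1}{2 P} = 8 + \left(-27 + 2 P\right) \frac{1}{2 P} = 8 + \frac{-27 + 2 P}{2 P}$)
$J{\left(k{\left(10,-11 \right)} \right)} - z{\left(-43 \right)} = \left(9 - \frac{27}{2 \left(- \frac{8}{5} + 10^{2} - -121\right)}\right) - 2 \left(-43\right) = \left(9 - \frac{27}{2 \left(- \frac{8}{5} + 100 + 121\right)}\right) - -86 = \left(9 - \frac{27}{2 \cdot \frac{1097}{5}}\right) + 86 = \left(9 - \frac{135}{2194}\right) + 86 = \frac{19611}{2194} + 86 = \frac{208295}{2194}$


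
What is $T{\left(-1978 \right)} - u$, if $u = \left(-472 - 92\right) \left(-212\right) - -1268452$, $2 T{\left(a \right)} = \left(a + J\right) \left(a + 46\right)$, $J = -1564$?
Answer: $2033552$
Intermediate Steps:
$T{\left(a \right)} = \frac{\left(-1564 + a\right) \left(46 + a\right)}{2}$ ($T{\left(a \right)} = \frac{\left(a - 1564\right) \left(a + 46\right)}{2} = \frac{\left(-1564 + a\right) \left(46 + a\right)}{2}$)
$u = 1388020$ ($u = \left(-564\right) \left(-212\right) + 1268452 = 119568 + 1268452 = 1388020$)
$T{\left(-1978 \right)} - u = \left(-35972 + \frac{\left(-1978\right)^{2}}{2} - -1501302\right) - 1388020 = \left(-35972 + \frac{1}{2} \cdot 3912484 + 1501302\right) - 1388020 = \left(-35972 + 1956242 + 1501302\right) - 1388020 = 3421572 - 1388020 = 2033552$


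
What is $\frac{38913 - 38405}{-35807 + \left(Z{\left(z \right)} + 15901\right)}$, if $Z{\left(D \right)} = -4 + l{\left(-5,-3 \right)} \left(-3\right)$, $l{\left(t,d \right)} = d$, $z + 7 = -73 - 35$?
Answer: $- \frac{508}{19901} \approx -0.025526$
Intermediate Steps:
$z = -115$ ($z = -7 - 108 = -115$)
$Z{\left(D \right)} = 5$ ($Z{\left(D \right)} = -4 - -9 = -4 + 9 = 5$)
$\frac{38913 - 38405}{-35807 + \left(Z{\left(z \right)} + 15901\right)} = \frac{38913 - 38405}{-35807 + \left(5 + 15901\right)} = \frac{508}{-35807 + 15906} = \frac{508}{-19901} = 508 \left(- \frac{1}{19901}\right) = - \frac{508}{19901}$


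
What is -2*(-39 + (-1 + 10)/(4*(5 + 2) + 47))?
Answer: 1944/25 ≈ 77.760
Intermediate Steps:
-2*(-39 + (-1 + 10)/(4*(5 + 2) + 47)) = -2*(-39 + 9/(4*7 + 47)) = -2*(-39 + 9/(28 + 47)) = -2*(-39 + 9/75) = -2*(-39 + 9*(1/75)) = -2*(-39 + 3/25) = -2*(-972/25) = 1944/25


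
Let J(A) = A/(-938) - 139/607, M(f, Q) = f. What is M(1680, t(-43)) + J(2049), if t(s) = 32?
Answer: 955160755/569366 ≈ 1677.6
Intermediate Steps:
J(A) = -139/607 - A/938 (J(A) = A*(-1/938) - 139*1/607 = -A/938 - 139/607 = -139/607 - A/938)
M(1680, t(-43)) + J(2049) = 1680 + (-139/607 - 1/938*2049) = 1680 + (-139/607 - 2049/938) = 1680 - 1374125/569366 = 955160755/569366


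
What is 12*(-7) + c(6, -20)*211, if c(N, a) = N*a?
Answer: -25404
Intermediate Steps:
12*(-7) + c(6, -20)*211 = 12*(-7) + (6*(-20))*211 = -84 - 120*211 = -84 - 25320 = -25404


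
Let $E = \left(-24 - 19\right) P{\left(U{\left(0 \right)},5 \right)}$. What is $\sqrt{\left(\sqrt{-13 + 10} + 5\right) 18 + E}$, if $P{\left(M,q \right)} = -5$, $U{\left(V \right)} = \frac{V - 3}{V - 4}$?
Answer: $\sqrt{305 + 18 i \sqrt{3}} \approx 17.487 + 0.89143 i$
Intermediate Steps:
$U{\left(V \right)} = \frac{-3 + V}{-4 + V}$
$E = 215$ ($E = \left(-24 - 19\right) \left(-5\right) = \left(-43\right) \left(-5\right) = 215$)
$\sqrt{\left(\sqrt{-13 + 10} + 5\right) 18 + E} = \sqrt{\left(\sqrt{-13 + 10} + 5\right) 18 + 215} = \sqrt{\left(\sqrt{-3} + 5\right) 18 + 215} = \sqrt{\left(i \sqrt{3} + 5\right) 18 + 215} = \sqrt{\left(5 + i \sqrt{3}\right) 18 + 215} = \sqrt{\left(90 + 18 i \sqrt{3}\right) + 215} = \sqrt{305 + 18 i \sqrt{3}}$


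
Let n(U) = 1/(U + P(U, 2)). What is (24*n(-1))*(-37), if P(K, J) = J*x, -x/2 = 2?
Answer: 296/3 ≈ 98.667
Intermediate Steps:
x = -4 (x = -2*2 = -4)
P(K, J) = -4*J (P(K, J) = J*(-4) = -4*J)
n(U) = 1/(-8 + U) (n(U) = 1/(U - 4*2) = 1/(U - 8) = 1/(-8 + U))
(24*n(-1))*(-37) = (24/(-8 - 1))*(-37) = (24/(-9))*(-37) = (24*(-⅑))*(-37) = -8/3*(-37) = 296/3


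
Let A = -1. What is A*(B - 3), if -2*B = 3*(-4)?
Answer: -3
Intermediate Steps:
B = 6 (B = -3*(-4)/2 = -½*(-12) = 6)
A*(B - 3) = -(6 - 3) = -1*3 = -3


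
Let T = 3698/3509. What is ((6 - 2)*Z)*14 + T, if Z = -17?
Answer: -3336870/3509 ≈ -950.95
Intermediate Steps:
T = 3698/3509 (T = 3698*(1/3509) = 3698/3509 ≈ 1.0539)
((6 - 2)*Z)*14 + T = ((6 - 2)*(-17))*14 + 3698/3509 = (4*(-17))*14 + 3698/3509 = -68*14 + 3698/3509 = -952 + 3698/3509 = -3336870/3509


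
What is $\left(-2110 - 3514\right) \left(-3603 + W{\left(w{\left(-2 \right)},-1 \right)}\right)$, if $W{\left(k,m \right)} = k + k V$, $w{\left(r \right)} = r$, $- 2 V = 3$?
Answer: $20257648$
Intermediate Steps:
$V = - \frac{3}{2}$ ($V = \left(- \frac{1}{2}\right) 3 = - \frac{3}{2} \approx -1.5$)
$W{\left(k,m \right)} = - \frac{k}{2}$ ($W{\left(k,m \right)} = k + k \left(- \frac{3}{2}\right) = k - \frac{3 k}{2} = - \frac{k}{2}$)
$\left(-2110 - 3514\right) \left(-3603 + W{\left(w{\left(-2 \right)},-1 \right)}\right) = \left(-2110 - 3514\right) \left(-3603 - -1\right) = - 5624 \left(-3603 + 1\right) = \left(-5624\right) \left(-3602\right) = 20257648$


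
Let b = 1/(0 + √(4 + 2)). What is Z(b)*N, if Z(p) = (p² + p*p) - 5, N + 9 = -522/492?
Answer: 1925/41 ≈ 46.951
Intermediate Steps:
b = √6/6 (b = 1/(0 + √6) = 1/(√6) = √6/6 ≈ 0.40825)
N = -825/82 (N = -9 - 522/492 = -9 - 522*1/492 = -9 - 87/82 = -825/82 ≈ -10.061)
Z(p) = -5 + 2*p² (Z(p) = (p² + p²) - 5 = 2*p² - 5 = -5 + 2*p²)
Z(b)*N = (-5 + 2*(√6/6)²)*(-825/82) = (-5 + 2*(⅙))*(-825/82) = (-5 + ⅓)*(-825/82) = -14/3*(-825/82) = 1925/41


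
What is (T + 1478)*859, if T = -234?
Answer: 1068596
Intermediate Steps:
(T + 1478)*859 = (-234 + 1478)*859 = 1244*859 = 1068596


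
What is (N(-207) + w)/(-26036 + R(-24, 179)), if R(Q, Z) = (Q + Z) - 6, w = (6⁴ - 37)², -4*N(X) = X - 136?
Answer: -6340667/103548 ≈ -61.234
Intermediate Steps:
N(X) = 34 - X/4 (N(X) = -(X - 136)/4 = -(-136 + X)/4 = 34 - X/4)
w = 1585081 (w = (1296 - 37)² = 1259² = 1585081)
R(Q, Z) = -6 + Q + Z
(N(-207) + w)/(-26036 + R(-24, 179)) = ((34 - ¼*(-207)) + 1585081)/(-26036 + (-6 - 24 + 179)) = ((34 + 207/4) + 1585081)/(-26036 + 149) = (343/4 + 1585081)/(-25887) = (6340667/4)*(-1/25887) = -6340667/103548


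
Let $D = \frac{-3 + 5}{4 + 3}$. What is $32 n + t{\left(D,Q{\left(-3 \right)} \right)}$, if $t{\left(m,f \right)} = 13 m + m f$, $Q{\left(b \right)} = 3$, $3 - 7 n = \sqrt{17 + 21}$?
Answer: $\frac{128}{7} - \frac{32 \sqrt{38}}{7} \approx -9.8945$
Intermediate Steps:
$n = \frac{3}{7} - \frac{\sqrt{38}}{7}$ ($n = \frac{3}{7} - \frac{\sqrt{17 + 21}}{7} = \frac{3}{7} - \frac{\sqrt{38}}{7} \approx -0.45206$)
$D = \frac{2}{7} \approx 0.28571$
$t{\left(m,f \right)} = 13 m + f m$
$32 n + t{\left(D,Q{\left(-3 \right)} \right)} = 32 \left(\frac{3}{7} - \frac{\sqrt{38}}{7}\right) + \frac{2 \left(13 + 3\right)}{7} = \left(\frac{96}{7} - \frac{32 \sqrt{38}}{7}\right) + \frac{2}{7} \cdot 16 = \left(\frac{96}{7} - \frac{32 \sqrt{38}}{7}\right) + \frac{32}{7} = \frac{128}{7} - \frac{32 \sqrt{38}}{7}$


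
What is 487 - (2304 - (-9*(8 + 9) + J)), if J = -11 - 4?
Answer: -1985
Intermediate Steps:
J = -15
487 - (2304 - (-9*(8 + 9) + J)) = 487 - (2304 - (-9*(8 + 9) - 15)) = 487 - (2304 - (-9*17 - 15)) = 487 - (2304 - (-153 - 15)) = 487 - (2304 - 1*(-168)) = 487 - (2304 + 168) = 487 - 1*2472 = 487 - 2472 = -1985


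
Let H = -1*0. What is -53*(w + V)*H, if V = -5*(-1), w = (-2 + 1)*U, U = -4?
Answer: 0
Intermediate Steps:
H = 0
w = 4 (w = (-2 + 1)*(-4) = -1*(-4) = 4)
V = 5
-53*(w + V)*H = -53*(4 + 5)*0 = -477*0 = -53*0 = 0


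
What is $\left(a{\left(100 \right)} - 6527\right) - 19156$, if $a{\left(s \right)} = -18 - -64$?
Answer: $-25637$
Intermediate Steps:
$a{\left(s \right)} = 46$ ($a{\left(s \right)} = -18 + 64 = 46$)
$\left(a{\left(100 \right)} - 6527\right) - 19156 = \left(46 - 6527\right) - 19156 = -6481 - 19156 = -25637$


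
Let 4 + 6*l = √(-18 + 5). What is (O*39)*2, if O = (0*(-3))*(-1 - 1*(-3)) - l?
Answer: 52 - 13*I*√13 ≈ 52.0 - 46.872*I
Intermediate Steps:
l = -⅔ + I*√13/6 (l = -⅔ + √(-18 + 5)/6 = -⅔ + √(-13)/6 = -⅔ + (I*√13)/6 = -⅔ + I*√13/6 ≈ -0.66667 + 0.60093*I)
O = ⅔ - I*√13/6 (O = (0*(-3))*(-1 - 1*(-3)) - (-⅔ + I*√13/6) = 0*(-1 + 3) + (⅔ - I*√13/6) = 0*2 + (⅔ - I*√13/6) = 0 + (⅔ - I*√13/6) = ⅔ - I*√13/6 ≈ 0.66667 - 0.60093*I)
(O*39)*2 = ((⅔ - I*√13/6)*39)*2 = (26 - 13*I*√13/2)*2 = 52 - 13*I*√13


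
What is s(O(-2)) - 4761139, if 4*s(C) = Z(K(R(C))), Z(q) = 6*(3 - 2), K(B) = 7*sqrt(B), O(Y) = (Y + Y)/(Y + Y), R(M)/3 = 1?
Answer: -9522275/2 ≈ -4.7611e+6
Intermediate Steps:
R(M) = 3 (R(M) = 3*1 = 3)
O(Y) = 1 (O(Y) = (2*Y)/((2*Y)) = (2*Y)*(1/(2*Y)) = 1)
Z(q) = 6 (Z(q) = 6*1 = 6)
s(C) = 3/2 (s(C) = (1/4)*6 = 3/2)
s(O(-2)) - 4761139 = 3/2 - 4761139 = -9522275/2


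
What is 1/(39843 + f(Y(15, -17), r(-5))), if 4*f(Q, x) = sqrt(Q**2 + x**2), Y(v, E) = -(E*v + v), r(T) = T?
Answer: 637488/25399376759 - 20*sqrt(2305)/25399376759 ≈ 2.5061e-5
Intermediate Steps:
Y(v, E) = -v - E*v (Y(v, E) = -(v + E*v) = -v - E*v)
f(Q, x) = sqrt(Q**2 + x**2)/4
1/(39843 + f(Y(15, -17), r(-5))) = 1/(39843 + sqrt((-1*15*(1 - 17))**2 + (-5)**2)/4) = 1/(39843 + sqrt((-1*15*(-16))**2 + 25)/4) = 1/(39843 + sqrt(240**2 + 25)/4) = 1/(39843 + sqrt(57600 + 25)/4) = 1/(39843 + sqrt(57625)/4) = 1/(39843 + (5*sqrt(2305))/4) = 1/(39843 + 5*sqrt(2305)/4)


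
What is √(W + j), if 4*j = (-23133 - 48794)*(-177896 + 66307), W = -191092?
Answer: √8025497635/2 ≈ 44793.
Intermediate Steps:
j = 8026262003/4 (j = ((-23133 - 48794)*(-177896 + 66307))/4 = (-71927*(-111589))/4 = (¼)*8026262003 = 8026262003/4 ≈ 2.0066e+9)
√(W + j) = √(-191092 + 8026262003/4) = √(8025497635/4) = √8025497635/2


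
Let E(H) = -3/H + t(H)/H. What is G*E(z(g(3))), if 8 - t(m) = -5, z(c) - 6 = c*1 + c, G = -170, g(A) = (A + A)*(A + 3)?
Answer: -850/39 ≈ -21.795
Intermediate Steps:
g(A) = 2*A*(3 + A) (g(A) = (2*A)*(3 + A) = 2*A*(3 + A))
z(c) = 6 + 2*c (z(c) = 6 + (c*1 + c) = 6 + (c + c) = 6 + 2*c)
t(m) = 13 (t(m) = 8 - 1*(-5) = 8 + 5 = 13)
E(H) = 10/H (E(H) = -3/H + 13/H = 10/H)
G*E(z(g(3))) = -1700/(6 + 2*(2*3*(3 + 3))) = -1700/(6 + 2*(2*3*6)) = -1700/(6 + 2*36) = -1700/(6 + 72) = -1700/78 = -170*5/39 = -850/39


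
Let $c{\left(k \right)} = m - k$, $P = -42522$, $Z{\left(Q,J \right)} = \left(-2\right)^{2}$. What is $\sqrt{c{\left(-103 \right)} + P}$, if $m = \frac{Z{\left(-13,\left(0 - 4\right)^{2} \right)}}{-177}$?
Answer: $\frac{i \sqrt{1328945559}}{177} \approx 205.96 i$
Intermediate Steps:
$Z{\left(Q,J \right)} = 4$
$m = - \frac{4}{177}$ ($m = \frac{4}{-177} = 4 \left(- \frac{1}{177}\right) = - \frac{4}{177} \approx -0.022599$)
$c{\left(k \right)} = - \frac{4}{177} - k$
$\sqrt{c{\left(-103 \right)} + P} = \sqrt{\left(- \frac{4}{177} - -103\right) - 42522} = \sqrt{\left(- \frac{4}{177} + 103\right) - 42522} = \sqrt{\frac{18227}{177} - 42522} = \sqrt{- \frac{7508167}{177}} = \frac{i \sqrt{1328945559}}{177}$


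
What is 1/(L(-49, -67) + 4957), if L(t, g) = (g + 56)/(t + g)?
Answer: 116/575023 ≈ 0.00020173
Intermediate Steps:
L(t, g) = (56 + g)/(g + t)
1/(L(-49, -67) + 4957) = 1/((56 - 67)/(-67 - 49) + 4957) = 1/(-11/(-116) + 4957) = 1/(-1/116*(-11) + 4957) = 1/(11/116 + 4957) = 1/(575023/116) = 116/575023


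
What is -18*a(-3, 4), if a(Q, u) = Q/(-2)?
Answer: -27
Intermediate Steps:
a(Q, u) = -Q/2 (a(Q, u) = Q*(-½) = -Q/2)
-18*a(-3, 4) = -(-9)*(-3) = -18*3/2 = -27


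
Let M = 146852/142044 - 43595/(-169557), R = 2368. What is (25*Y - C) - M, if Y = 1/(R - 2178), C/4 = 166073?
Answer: -2666534134400125/4014092418 ≈ -6.6429e+5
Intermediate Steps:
C = 664292 (C = 4*166073 = 664292)
M = 2591016062/2007046209 (M = 146852*(1/142044) - 43595*(-1/169557) = 36713/35511 + 43595/169557 = 2591016062/2007046209 ≈ 1.2910)
Y = 1/190 (Y = 1/(2368 - 2178) = 1/190 ≈ 0.0052632)
(25*Y - C) - M = (25*(1/190) - 1*664292) - 1*2591016062/2007046209 = (5/38 - 664292) - 2591016062/2007046209 = -25243091/38 - 2591016062/2007046209 = -2666534134400125/4014092418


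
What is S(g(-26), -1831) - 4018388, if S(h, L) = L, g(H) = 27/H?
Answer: -4020219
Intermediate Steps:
S(g(-26), -1831) - 4018388 = -1831 - 4018388 = -4020219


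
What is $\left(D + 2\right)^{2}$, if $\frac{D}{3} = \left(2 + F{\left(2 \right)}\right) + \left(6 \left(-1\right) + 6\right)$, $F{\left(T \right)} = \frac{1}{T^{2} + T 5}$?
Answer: $\frac{13225}{196} \approx 67.474$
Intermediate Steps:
$F{\left(T \right)} = \frac{1}{T^{2} + 5 T}$
$D = \frac{87}{14}$ ($D = 3 \left(\left(2 + \frac{1}{2 \left(5 + 2\right)}\right) + \left(6 \left(-1\right) + 6\right)\right) = 3 \left(\left(2 + \frac{1}{2 \cdot 7}\right) + \left(-6 + 6\right)\right) = 3 \left(\left(2 + \frac{1}{2} \cdot \frac{1}{7}\right) + 0\right) = 3 \left(\left(2 + \frac{1}{14}\right) + 0\right) = 3 \left(\frac{29}{14} + 0\right) = 3 \cdot \frac{29}{14} = \frac{87}{14} \approx 6.2143$)
$\left(D + 2\right)^{2} = \left(\frac{87}{14} + 2\right)^{2} = \left(\frac{115}{14}\right)^{2} = \frac{13225}{196}$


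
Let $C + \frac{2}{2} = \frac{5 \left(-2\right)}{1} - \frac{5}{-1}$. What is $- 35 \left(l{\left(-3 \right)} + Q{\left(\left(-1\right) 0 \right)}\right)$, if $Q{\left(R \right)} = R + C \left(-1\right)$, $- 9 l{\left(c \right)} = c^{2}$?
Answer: $-175$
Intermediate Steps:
$l{\left(c \right)} = - \frac{c^{2}}{9}$
$C = -6$ ($C = -1 + \left(\frac{5 \left(-2\right)}{1} - \frac{5}{-1}\right) = -1 - 5 = -6$)
$Q{\left(R \right)} = 6 + R$ ($Q{\left(R \right)} = R - -6 = R + 6 = 6 + R$)
$- 35 \left(l{\left(-3 \right)} + Q{\left(\left(-1\right) 0 \right)}\right) = - 35 \left(- \frac{\left(-3\right)^{2}}{9} + \left(6 - 0\right)\right) = - 35 \left(\left(- \frac{1}{9}\right) 9 + \left(6 + 0\right)\right) = - 35 \left(-1 + 6\right) = \left(-35\right) 5 = -175$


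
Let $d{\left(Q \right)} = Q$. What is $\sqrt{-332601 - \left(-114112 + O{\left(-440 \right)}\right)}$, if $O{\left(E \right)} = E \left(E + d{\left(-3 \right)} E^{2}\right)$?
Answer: $i \sqrt{255964089} \approx 15999.0 i$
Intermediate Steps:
$O{\left(E \right)} = E \left(E - 3 E^{2}\right)$
$\sqrt{-332601 - \left(-114112 + O{\left(-440 \right)}\right)} = \sqrt{-332601 - \left(-114112 + \left(-440\right)^{2} \left(1 - -1320\right)\right)} = \sqrt{-332601 + \left(114112 - 193600 \left(1 + 1320\right)\right)} = \sqrt{-332601 + \left(114112 - 193600 \cdot 1321\right)} = \sqrt{-332601 + \left(114112 - 255745600\right)} = \sqrt{-332601 - 255631488} = \sqrt{-255964089} = i \sqrt{255964089}$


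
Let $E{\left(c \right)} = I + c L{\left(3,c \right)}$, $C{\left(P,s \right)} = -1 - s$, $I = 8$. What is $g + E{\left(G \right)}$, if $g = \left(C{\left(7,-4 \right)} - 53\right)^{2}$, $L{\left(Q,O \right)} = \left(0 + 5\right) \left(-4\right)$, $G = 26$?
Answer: $1988$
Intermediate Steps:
$L{\left(Q,O \right)} = -20$ ($L{\left(Q,O \right)} = 5 \left(-4\right) = -20$)
$g = 2500$ ($g = \left(\left(-1 - -4\right) - 53\right)^{2} = \left(\left(-1 + 4\right) - 53\right)^{2} = \left(3 - 53\right)^{2} = \left(-50\right)^{2} = 2500$)
$E{\left(c \right)} = 8 - 20 c$ ($E{\left(c \right)} = 8 + c \left(-20\right) = 8 - 20 c$)
$g + E{\left(G \right)} = 2500 + \left(8 - 520\right) = 2500 - 512 = 1988$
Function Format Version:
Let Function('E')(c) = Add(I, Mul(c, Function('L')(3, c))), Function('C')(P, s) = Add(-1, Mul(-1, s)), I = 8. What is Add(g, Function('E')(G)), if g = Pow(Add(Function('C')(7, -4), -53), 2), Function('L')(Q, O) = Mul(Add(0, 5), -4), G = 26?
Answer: 1988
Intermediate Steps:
Function('L')(Q, O) = -20 (Function('L')(Q, O) = Mul(5, -4) = -20)
g = 2500 (g = Pow(Add(Add(-1, Mul(-1, -4)), -53), 2) = Pow(Add(Add(-1, 4), -53), 2) = Pow(Add(3, -53), 2) = Pow(-50, 2) = 2500)
Function('E')(c) = Add(8, Mul(-20, c)) (Function('E')(c) = Add(8, Mul(c, -20)) = Add(8, Mul(-20, c)))
Add(g, Function('E')(G)) = Add(2500, Add(8, Mul(-20, 26))) = Add(2500, Add(8, -520)) = Add(2500, -512) = 1988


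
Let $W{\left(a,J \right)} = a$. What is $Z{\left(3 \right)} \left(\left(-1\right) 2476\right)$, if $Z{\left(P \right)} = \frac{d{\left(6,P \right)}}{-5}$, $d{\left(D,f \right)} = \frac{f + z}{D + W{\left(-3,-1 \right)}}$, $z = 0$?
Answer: $\frac{2476}{5} \approx 495.2$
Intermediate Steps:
$d{\left(D,f \right)} = \frac{f}{-3 + D}$ ($d{\left(D,f \right)} = \frac{f + 0}{D - 3} = \frac{f}{-3 + D}$)
$Z{\left(P \right)} = - \frac{P}{15}$ ($Z{\left(P \right)} = \frac{P \frac{1}{-3 + 6}}{-5} = \frac{P}{3} \left(- \frac{1}{5}\right) = - \frac{P}{15}$)
$Z{\left(3 \right)} \left(\left(-1\right) 2476\right) = \left(- \frac{1}{15}\right) 3 \left(\left(-1\right) 2476\right) = \left(- \frac{1}{5}\right) \left(-2476\right) = \frac{2476}{5}$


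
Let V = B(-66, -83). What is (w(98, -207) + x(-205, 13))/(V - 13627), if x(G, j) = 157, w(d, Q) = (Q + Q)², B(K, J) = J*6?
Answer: -171553/14125 ≈ -12.145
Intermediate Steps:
B(K, J) = 6*J
w(d, Q) = 4*Q² (w(d, Q) = (2*Q)² = 4*Q²)
V = -498 (V = 6*(-83) = -498)
(w(98, -207) + x(-205, 13))/(V - 13627) = (4*(-207)² + 157)/(-498 - 13627) = (4*42849 + 157)/(-14125) = (171396 + 157)*(-1/14125) = 171553*(-1/14125) = -171553/14125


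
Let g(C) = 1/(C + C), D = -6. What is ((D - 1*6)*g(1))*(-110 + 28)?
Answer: 492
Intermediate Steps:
g(C) = 1/(2*C)
((D - 1*6)*g(1))*(-110 + 28) = ((-6 - 1*6)*((1/2)/1))*(-110 + 28) = ((-6 - 6)*((1/2)*1))*(-82) = -12*1/2*(-82) = -6*(-82) = 492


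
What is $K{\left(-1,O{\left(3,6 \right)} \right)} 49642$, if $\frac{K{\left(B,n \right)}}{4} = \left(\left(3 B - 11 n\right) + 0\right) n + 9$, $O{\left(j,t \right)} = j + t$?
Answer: $-180498312$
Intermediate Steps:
$K{\left(B,n \right)} = 36 + 4 n \left(- 11 n + 3 B\right)$ ($K{\left(B,n \right)} = 4 \left(\left(\left(3 B - 11 n\right) + 0\right) n + 9\right) = 4 \left(\left(\left(- 11 n + 3 B\right) + 0\right) n + 9\right) = 4 \left(\left(- 11 n + 3 B\right) n + 9\right) = 4 \left(n \left(- 11 n + 3 B\right) + 9\right) = 4 \left(9 + n \left(- 11 n + 3 B\right)\right) = 36 + 4 n \left(- 11 n + 3 B\right)$)
$K{\left(-1,O{\left(3,6 \right)} \right)} 49642 = \left(36 - 44 \left(3 + 6\right)^{2} + 12 \left(-1\right) \left(3 + 6\right)\right) 49642 = \left(36 - 44 \cdot 9^{2} + 12 \left(-1\right) 9\right) 49642 = \left(36 - 3564 - 108\right) 49642 = \left(-3636\right) 49642 = -180498312$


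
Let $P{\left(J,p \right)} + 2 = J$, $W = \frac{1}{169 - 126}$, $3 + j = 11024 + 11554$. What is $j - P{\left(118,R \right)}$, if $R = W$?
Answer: $22459$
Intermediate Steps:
$j = 22575$ ($j = -3 + \left(11024 + 11554\right) = -3 + 22578 = 22575$)
$W = \frac{1}{43} \approx 0.023256$
$R = \frac{1}{43} \approx 0.023256$
$P{\left(J,p \right)} = -2 + J$
$j - P{\left(118,R \right)} = 22575 - \left(-2 + 118\right) = 22575 - 116 = 22459$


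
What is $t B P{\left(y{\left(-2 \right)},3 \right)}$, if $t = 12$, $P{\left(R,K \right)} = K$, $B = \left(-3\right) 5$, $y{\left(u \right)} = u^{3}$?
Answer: $-540$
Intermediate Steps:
$B = -15$
$t B P{\left(y{\left(-2 \right)},3 \right)} = 12 \left(-15\right) 3 = \left(-180\right) 3 = -540$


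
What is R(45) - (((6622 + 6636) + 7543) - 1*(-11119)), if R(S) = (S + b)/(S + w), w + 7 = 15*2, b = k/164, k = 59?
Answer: -355964401/11152 ≈ -31919.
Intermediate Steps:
b = 59/164 ≈ 0.35976
w = 23 (w = -7 + 15*2 = -7 + 30 = 23)
R(S) = (59/164 + S)/(23 + S) (R(S) = (S + 59/164)/(S + 23) = (59/164 + S)/(23 + S))
R(45) - (((6622 + 6636) + 7543) - 1*(-11119)) = (59/164 + 45)/(23 + 45) - (((6622 + 6636) + 7543) - 1*(-11119)) = (7439/164)/68 - ((13258 + 7543) + 11119) = (1/68)*(7439/164) - (20801 + 11119) = 7439/11152 - 1*31920 = 7439/11152 - 31920 = -355964401/11152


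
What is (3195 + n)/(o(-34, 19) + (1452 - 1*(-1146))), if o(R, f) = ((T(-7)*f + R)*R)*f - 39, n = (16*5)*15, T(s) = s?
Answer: 4395/110441 ≈ 0.039795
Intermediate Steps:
n = 1200 (n = 80*15 = 1200)
o(R, f) = -39 + R*f*(R - 7*f) (o(R, f) = ((-7*f + R)*R)*f - 39 = ((R - 7*f)*R)*f - 39 = (R*(R - 7*f))*f - 39 = R*f*(R - 7*f) - 39 = -39 + R*f*(R - 7*f))
(3195 + n)/(o(-34, 19) + (1452 - 1*(-1146))) = (3195 + 1200)/((-39 + 19*(-34)² - 7*(-34)*19²) + (1452 - 1*(-1146))) = 4395/((-39 + 19*1156 - 7*(-34)*361) + (1452 + 1146)) = 4395/((-39 + 21964 + 85918) + 2598) = 4395/(107843 + 2598) = 4395/110441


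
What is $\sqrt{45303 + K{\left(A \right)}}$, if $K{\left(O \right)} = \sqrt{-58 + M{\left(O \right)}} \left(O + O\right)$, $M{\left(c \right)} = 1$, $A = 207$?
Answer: $\sqrt{45303 + 414 i \sqrt{57}} \approx 212.97 + 7.3382 i$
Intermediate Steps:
$K{\left(O \right)} = 2 i O \sqrt{57}$ ($K{\left(O \right)} = \sqrt{-58 + 1} \left(O + O\right) = \sqrt{-57} \cdot 2 O = i \sqrt{57} \cdot 2 O = 2 i O \sqrt{57}$)
$\sqrt{45303 + K{\left(A \right)}} = \sqrt{45303 + 2 i 207 \sqrt{57}} = \sqrt{45303 + 414 i \sqrt{57}}$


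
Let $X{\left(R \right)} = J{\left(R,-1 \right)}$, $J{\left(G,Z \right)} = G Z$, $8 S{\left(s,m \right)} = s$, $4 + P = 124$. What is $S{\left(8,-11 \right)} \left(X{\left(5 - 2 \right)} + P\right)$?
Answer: $117$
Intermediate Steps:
$P = 120$ ($P = -4 + 124 = 120$)
$S{\left(s,m \right)} = \frac{s}{8}$
$X{\left(R \right)} = - R$ ($X{\left(R \right)} = R \left(-1\right) = - R$)
$S{\left(8,-11 \right)} \left(X{\left(5 - 2 \right)} + P\right) = \frac{1}{8} \cdot 8 \left(- (5 - 2) + 120\right) = 1 \left(\left(-1\right) 3 + 120\right) = 1 \left(-3 + 120\right) = 1 \cdot 117 = 117$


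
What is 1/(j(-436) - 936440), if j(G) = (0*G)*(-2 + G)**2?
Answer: -1/936440 ≈ -1.0679e-6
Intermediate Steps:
j(G) = 0 (j(G) = 0*(-2 + G)**2 = 0)
1/(j(-436) - 936440) = 1/(0 - 936440) = 1/(-936440) = -1/936440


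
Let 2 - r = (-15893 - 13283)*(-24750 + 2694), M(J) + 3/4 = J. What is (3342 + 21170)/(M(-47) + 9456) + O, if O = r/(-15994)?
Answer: 12109311991647/300951101 ≈ 40237.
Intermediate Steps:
M(J) = -¾ + J
r = -643505854 (r = 2 - (-15893 - 13283)*(-24750 + 2694) = 2 - (-29176)*(-22056) = 2 - 1*643505856 = 2 - 643505856 = -643505854)
O = 321752927/7997 (O = -643505854/(-15994) = -643505854*(-1/15994) = 321752927/7997 ≈ 40234.)
(3342 + 21170)/(M(-47) + 9456) + O = (3342 + 21170)/((-¾ - 47) + 9456) + 321752927/7997 = 24512/(-191/4 + 9456) + 321752927/7997 = 24512/(37633/4) + 321752927/7997 = 24512*(4/37633) + 321752927/7997 = 98048/37633 + 321752927/7997 = 12109311991647/300951101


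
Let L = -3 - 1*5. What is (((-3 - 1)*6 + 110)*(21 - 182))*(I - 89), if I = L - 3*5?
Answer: 1550752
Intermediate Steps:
L = -8 (L = -3 - 5 = -8)
I = -23 (I = -8 - 3*5 = -8 - 15 = -23)
(((-3 - 1)*6 + 110)*(21 - 182))*(I - 89) = (((-3 - 1)*6 + 110)*(21 - 182))*(-23 - 89) = ((-4*6 + 110)*(-161))*(-112) = ((-24 + 110)*(-161))*(-112) = (86*(-161))*(-112) = -13846*(-112) = 1550752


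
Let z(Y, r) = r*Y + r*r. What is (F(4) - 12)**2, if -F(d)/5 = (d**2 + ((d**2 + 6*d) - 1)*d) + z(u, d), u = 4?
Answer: 1065024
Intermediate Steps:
z(Y, r) = r**2 + Y*r (z(Y, r) = Y*r + r**2 = r**2 + Y*r)
F(d) = -5*d**2 - 5*d*(4 + d) - 5*d*(-1 + d**2 + 6*d) (F(d) = -5*((d**2 + ((d**2 + 6*d) - 1)*d) + d*(4 + d)) = -5*((d**2 + (-1 + d**2 + 6*d)*d) + d*(4 + d)) = -5*((d**2 + d*(-1 + d**2 + 6*d)) + d*(4 + d)) = -5*(d**2 + d*(4 + d) + d*(-1 + d**2 + 6*d)) = -5*d**2 - 5*d*(4 + d) - 5*d*(-1 + d**2 + 6*d))
(F(4) - 12)**2 = (5*4*(-3 - 1*4**2 - 8*4) - 12)**2 = (5*4*(-3 - 1*16 - 32) - 12)**2 = (5*4*(-3 - 16 - 32) - 12)**2 = (5*4*(-51) - 12)**2 = (-1020 - 12)**2 = (-1032)**2 = 1065024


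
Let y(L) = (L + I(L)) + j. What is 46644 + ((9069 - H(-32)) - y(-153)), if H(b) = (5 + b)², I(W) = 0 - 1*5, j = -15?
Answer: 55157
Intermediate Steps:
I(W) = -5 (I(W) = 0 - 5 = -5)
y(L) = -20 + L (y(L) = (L - 5) - 15 = (-5 + L) - 15 = -20 + L)
46644 + ((9069 - H(-32)) - y(-153)) = 46644 + ((9069 - (5 - 32)²) - (-20 - 153)) = 46644 + ((9069 - 1*(-27)²) - 1*(-173)) = 46644 + ((9069 - 1*729) + 173) = 46644 + ((9069 - 729) + 173) = 46644 + (8340 + 173) = 46644 + 8513 = 55157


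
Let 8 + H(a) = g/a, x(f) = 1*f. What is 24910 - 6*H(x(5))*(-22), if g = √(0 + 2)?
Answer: 23854 + 132*√2/5 ≈ 23891.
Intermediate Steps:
x(f) = f
g = √2 ≈ 1.4142
H(a) = -8 + √2/a
24910 - 6*H(x(5))*(-22) = 24910 - 6*(-8 + √2/5)*(-22) = 24910 - (-48 + 6*√2/5)*(-22) = 24910 - (1056 - 132*√2/5) = 24910 + (-1056 + 132*√2/5) = 23854 + 132*√2/5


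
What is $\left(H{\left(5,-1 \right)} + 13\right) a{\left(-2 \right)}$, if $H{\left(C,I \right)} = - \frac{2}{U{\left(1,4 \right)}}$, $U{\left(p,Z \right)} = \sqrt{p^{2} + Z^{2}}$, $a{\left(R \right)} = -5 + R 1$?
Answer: $-91 + \frac{14 \sqrt{17}}{17} \approx -87.604$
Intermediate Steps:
$a{\left(R \right)} = -5 + R$
$U{\left(p,Z \right)} = \sqrt{Z^{2} + p^{2}}$
$H{\left(C,I \right)} = - \frac{2 \sqrt{17}}{17}$ ($H{\left(C,I \right)} = - \frac{2}{\sqrt{4^{2} + 1^{2}}} = - \frac{2}{\sqrt{16 + 1}} = - \frac{2}{\sqrt{17}} = - 2 \frac{\sqrt{17}}{17} = - \frac{2 \sqrt{17}}{17}$)
$\left(H{\left(5,-1 \right)} + 13\right) a{\left(-2 \right)} = \left(- \frac{2 \sqrt{17}}{17} + 13\right) \left(-5 - 2\right) = \left(13 - \frac{2 \sqrt{17}}{17}\right) \left(-7\right) = -91 + \frac{14 \sqrt{17}}{17}$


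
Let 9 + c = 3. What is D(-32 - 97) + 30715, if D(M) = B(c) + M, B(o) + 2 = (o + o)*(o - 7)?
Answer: 30740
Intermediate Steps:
c = -6 (c = -9 + 3 = -6)
B(o) = -2 + 2*o*(-7 + o) (B(o) = -2 + (o + o)*(o - 7) = -2 + (2*o)*(-7 + o) = -2 + 2*o*(-7 + o))
D(M) = 154 + M (D(M) = (-2 - 14*(-6) + 2*(-6)²) + M = (-2 + 84 + 2*36) + M = (-2 + 84 + 72) + M = 154 + M)
D(-32 - 97) + 30715 = (154 + (-32 - 97)) + 30715 = (154 - 129) + 30715 = 25 + 30715 = 30740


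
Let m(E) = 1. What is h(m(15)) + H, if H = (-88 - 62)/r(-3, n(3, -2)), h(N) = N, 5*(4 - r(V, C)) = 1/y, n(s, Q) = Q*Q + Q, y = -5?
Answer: -3649/101 ≈ -36.129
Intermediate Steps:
n(s, Q) = Q + Q**2 (n(s, Q) = Q**2 + Q = Q + Q**2)
r(V, C) = 101/25 (r(V, C) = 4 - 1/5/(-5) = 4 - 1/5*(-1/5) = 4 + 1/25 = 101/25)
H = -3750/101 (H = (-88 - 62)/(101/25) = -150*25/101 = -3750/101 ≈ -37.129)
h(m(15)) + H = 1 - 3750/101 = -3649/101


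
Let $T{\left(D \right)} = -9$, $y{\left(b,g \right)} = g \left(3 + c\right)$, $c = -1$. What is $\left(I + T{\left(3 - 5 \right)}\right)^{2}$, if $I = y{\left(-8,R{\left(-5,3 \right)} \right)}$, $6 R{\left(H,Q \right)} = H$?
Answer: $\frac{1024}{9} \approx 113.78$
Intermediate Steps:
$R{\left(H,Q \right)} = \frac{H}{6}$
$y{\left(b,g \right)} = 2 g$ ($y{\left(b,g \right)} = g \left(3 - 1\right) = g 2 = 2 g$)
$I = - \frac{5}{3}$ ($I = 2 \cdot \frac{1}{6} \left(-5\right) = 2 \left(- \frac{5}{6}\right) = - \frac{5}{3} \approx -1.6667$)
$\left(I + T{\left(3 - 5 \right)}\right)^{2} = \left(- \frac{5}{3} - 9\right)^{2} = \left(- \frac{32}{3}\right)^{2} = \frac{1024}{9}$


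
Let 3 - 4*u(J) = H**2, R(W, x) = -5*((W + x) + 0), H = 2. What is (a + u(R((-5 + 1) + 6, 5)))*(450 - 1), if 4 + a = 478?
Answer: 850855/4 ≈ 2.1271e+5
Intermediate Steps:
a = 474 (a = -4 + 478 = 474)
R(W, x) = -5*W - 5*x (R(W, x) = -5*(W + x) = -5*W - 5*x)
u(J) = -1/4 (u(J) = 3/4 - 1/4*2**2 = 3/4 - 1/4*4 = 3/4 - 1 = -1/4)
(a + u(R((-5 + 1) + 6, 5)))*(450 - 1) = (474 - 1/4)*(450 - 1) = (1895/4)*449 = 850855/4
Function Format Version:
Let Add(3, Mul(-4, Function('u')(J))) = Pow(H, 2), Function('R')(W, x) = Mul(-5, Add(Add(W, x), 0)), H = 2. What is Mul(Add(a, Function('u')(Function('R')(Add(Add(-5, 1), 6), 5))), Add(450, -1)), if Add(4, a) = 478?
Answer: Rational(850855, 4) ≈ 2.1271e+5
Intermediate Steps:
a = 474 (a = Add(-4, 478) = 474)
Function('R')(W, x) = Add(Mul(-5, W), Mul(-5, x)) (Function('R')(W, x) = Mul(-5, Add(W, x)) = Add(Mul(-5, W), Mul(-5, x)))
Function('u')(J) = Rational(-1, 4) (Function('u')(J) = Add(Rational(3, 4), Mul(Rational(-1, 4), Pow(2, 2))) = Add(Rational(3, 4), Mul(Rational(-1, 4), 4)) = Add(Rational(3, 4), -1) = Rational(-1, 4))
Mul(Add(a, Function('u')(Function('R')(Add(Add(-5, 1), 6), 5))), Add(450, -1)) = Mul(Add(474, Rational(-1, 4)), Add(450, -1)) = Mul(Rational(1895, 4), 449) = Rational(850855, 4)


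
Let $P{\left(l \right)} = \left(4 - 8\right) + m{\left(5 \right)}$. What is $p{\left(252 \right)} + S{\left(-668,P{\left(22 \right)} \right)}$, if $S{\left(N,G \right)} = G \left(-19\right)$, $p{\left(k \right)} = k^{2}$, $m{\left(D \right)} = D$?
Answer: $63485$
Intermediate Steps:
$P{\left(l \right)} = 1$ ($P{\left(l \right)} = \left(4 - 8\right) + 5 = -4 + 5 = 1$)
$S{\left(N,G \right)} = - 19 G$
$p{\left(252 \right)} + S{\left(-668,P{\left(22 \right)} \right)} = 252^{2} - 19 = 63504 - 19 = 63485$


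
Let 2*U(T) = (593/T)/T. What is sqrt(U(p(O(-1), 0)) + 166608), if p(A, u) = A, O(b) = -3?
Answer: sqrt(5999074)/6 ≈ 408.22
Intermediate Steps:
U(T) = 593/(2*T**2) (U(T) = ((593/T)/T)/2 = (593/T**2)/2 = 593/(2*T**2))
sqrt(U(p(O(-1), 0)) + 166608) = sqrt((593/2)/(-3)**2 + 166608) = sqrt((593/2)*(1/9) + 166608) = sqrt(593/18 + 166608) = sqrt(2999537/18) = sqrt(5999074)/6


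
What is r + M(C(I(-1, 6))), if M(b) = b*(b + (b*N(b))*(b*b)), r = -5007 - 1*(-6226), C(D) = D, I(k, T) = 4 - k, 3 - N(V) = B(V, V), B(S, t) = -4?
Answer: 5619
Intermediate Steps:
N(V) = 7 (N(V) = 3 - 1*(-4) = 3 + 4 = 7)
r = 1219 (r = -5007 + 6226 = 1219)
M(b) = b*(b + 7*b³) (M(b) = b*(b + (b*7)*(b*b)) = b*(b + (7*b)*b²) = b*(b + 7*b³))
r + M(C(I(-1, 6))) = 1219 + ((4 - 1*(-1))² + 7*(4 - 1*(-1))⁴) = 1219 + ((4 + 1)² + 7*(4 + 1)⁴) = 1219 + (5² + 7*5⁴) = 1219 + (25 + 7*625) = 1219 + (25 + 4375) = 1219 + 4400 = 5619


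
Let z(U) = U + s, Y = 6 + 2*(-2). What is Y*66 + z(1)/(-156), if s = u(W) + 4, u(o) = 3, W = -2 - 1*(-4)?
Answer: 5146/39 ≈ 131.95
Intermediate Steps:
W = 2 (W = -2 + 4 = 2)
Y = 2 (Y = 6 - 4 = 2)
s = 7 (s = 3 + 4 = 7)
z(U) = 7 + U (z(U) = U + 7 = 7 + U)
Y*66 + z(1)/(-156) = 2*66 + (7 + 1)/(-156) = 132 + 8*(-1/156) = 132 - 2/39 = 5146/39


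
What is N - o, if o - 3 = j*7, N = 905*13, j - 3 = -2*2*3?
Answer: 11825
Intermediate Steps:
j = -9 (j = 3 - 2*2*3 = 3 - 4*3 = 3 - 12 = -9)
N = 11765
o = -60 (o = 3 - 9*7 = 3 - 63 = -60)
N - o = 11765 - 1*(-60) = 11765 + 60 = 11825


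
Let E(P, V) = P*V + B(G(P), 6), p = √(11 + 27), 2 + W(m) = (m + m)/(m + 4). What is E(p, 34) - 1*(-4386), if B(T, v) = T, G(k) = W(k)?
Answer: 48262/11 + 370*√38/11 ≈ 4594.8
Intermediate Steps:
W(m) = -2 + 2*m/(4 + m) (W(m) = -2 + (m + m)/(m + 4) = -2 + (2*m)/(4 + m) = -2 + 2*m/(4 + m))
G(k) = -8/(4 + k)
p = √38 ≈ 6.1644
E(P, V) = -8/(4 + P) + P*V (E(P, V) = P*V - 8/(4 + P) = -8/(4 + P) + P*V)
E(p, 34) - 1*(-4386) = (-8 + √38*34*(4 + √38))/(4 + √38) - 1*(-4386) = (-8 + 34*√38*(4 + √38))/(4 + √38) + 4386 = 4386 + (-8 + 34*√38*(4 + √38))/(4 + √38)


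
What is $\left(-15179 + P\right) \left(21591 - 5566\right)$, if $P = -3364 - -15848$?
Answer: $-43187375$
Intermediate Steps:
$P = 12484$ ($P = -3364 + 15848 = 12484$)
$\left(-15179 + P\right) \left(21591 - 5566\right) = \left(-15179 + 12484\right) \left(21591 - 5566\right) = - 2695 \left(21591 + \left(-17158 + 11592\right)\right) = - 2695 \left(21591 - 5566\right) = \left(-2695\right) 16025 = -43187375$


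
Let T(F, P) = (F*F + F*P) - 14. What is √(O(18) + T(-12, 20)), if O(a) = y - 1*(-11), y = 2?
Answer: I*√97 ≈ 9.8489*I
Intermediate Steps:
T(F, P) = -14 + F² + F*P (T(F, P) = (F² + F*P) - 14 = -14 + F² + F*P)
O(a) = 13 (O(a) = 2 - 1*(-11) = 2 + 11 = 13)
√(O(18) + T(-12, 20)) = √(13 + (-14 + (-12)² - 12*20)) = √(13 + (-14 + 144 - 240)) = √(13 - 110) = √(-97) = I*√97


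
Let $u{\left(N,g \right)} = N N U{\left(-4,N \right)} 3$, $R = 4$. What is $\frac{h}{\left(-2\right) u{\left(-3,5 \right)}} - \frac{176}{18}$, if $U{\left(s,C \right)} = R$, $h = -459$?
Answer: $- \frac{551}{72} \approx -7.6528$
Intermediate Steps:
$U{\left(s,C \right)} = 4$
$u{\left(N,g \right)} = 12 N^{2}$ ($u{\left(N,g \right)} = N N 4 \cdot 3 = N^{2} \cdot 4 \cdot 3 = 4 N^{2} \cdot 3 = 12 N^{2}$)
$\frac{h}{\left(-2\right) u{\left(-3,5 \right)}} - \frac{176}{18} = - \frac{459}{\left(-2\right) 12 \left(-3\right)^{2}} - \frac{176}{18} = - \frac{459}{\left(-2\right) 12 \cdot 9} - \frac{88}{9} = - \frac{459}{\left(-2\right) 108} - \frac{88}{9} = - \frac{459}{-216} - \frac{88}{9} = \left(-459\right) \left(- \frac{1}{216}\right) - \frac{88}{9} = \frac{17}{8} - \frac{88}{9} = - \frac{551}{72}$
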